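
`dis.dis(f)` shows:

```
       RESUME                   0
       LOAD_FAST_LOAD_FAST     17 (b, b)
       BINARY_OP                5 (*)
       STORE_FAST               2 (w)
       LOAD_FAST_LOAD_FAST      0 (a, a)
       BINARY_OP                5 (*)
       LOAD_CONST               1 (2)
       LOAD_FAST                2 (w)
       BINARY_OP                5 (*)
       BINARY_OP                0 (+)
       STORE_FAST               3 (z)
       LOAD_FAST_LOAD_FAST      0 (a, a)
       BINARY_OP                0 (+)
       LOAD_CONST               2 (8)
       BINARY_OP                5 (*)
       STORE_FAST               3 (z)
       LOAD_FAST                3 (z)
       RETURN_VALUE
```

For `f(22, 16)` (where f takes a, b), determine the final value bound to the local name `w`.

256

LOAD_FAST_LOAD_FAST b,b → push 16,16. Stack: [16, 16]
BINARY_OP * → 16 * 16 = 256. Stack: [256]
STORE_FAST w → w=256. Stack: []
LOAD_FAST_LOAD_FAST a,a → push 22,22. Stack: [22, 22]
BINARY_OP * → 22 * 22 = 484. Stack: [484]
LOAD_CONST → push 2. Stack: [484, 2]
LOAD_FAST w → push 256. Stack: [484, 2, 256]
BINARY_OP * → 2 * 256 = 512. Stack: [484, 512]
BINARY_OP + → 484 + 512 = 996. Stack: [996]
STORE_FAST z → z=996. Stack: []
LOAD_FAST_LOAD_FAST a,a → push 22,22. Stack: [22, 22]
BINARY_OP + → 22 + 22 = 44. Stack: [44]
LOAD_CONST → push 8. Stack: [44, 8]
BINARY_OP * → 44 * 8 = 352. Stack: [352]
STORE_FAST z → z=352. Stack: []
LOAD_FAST z → push 352. Stack: [352]
RETURN_VALUE → return 352.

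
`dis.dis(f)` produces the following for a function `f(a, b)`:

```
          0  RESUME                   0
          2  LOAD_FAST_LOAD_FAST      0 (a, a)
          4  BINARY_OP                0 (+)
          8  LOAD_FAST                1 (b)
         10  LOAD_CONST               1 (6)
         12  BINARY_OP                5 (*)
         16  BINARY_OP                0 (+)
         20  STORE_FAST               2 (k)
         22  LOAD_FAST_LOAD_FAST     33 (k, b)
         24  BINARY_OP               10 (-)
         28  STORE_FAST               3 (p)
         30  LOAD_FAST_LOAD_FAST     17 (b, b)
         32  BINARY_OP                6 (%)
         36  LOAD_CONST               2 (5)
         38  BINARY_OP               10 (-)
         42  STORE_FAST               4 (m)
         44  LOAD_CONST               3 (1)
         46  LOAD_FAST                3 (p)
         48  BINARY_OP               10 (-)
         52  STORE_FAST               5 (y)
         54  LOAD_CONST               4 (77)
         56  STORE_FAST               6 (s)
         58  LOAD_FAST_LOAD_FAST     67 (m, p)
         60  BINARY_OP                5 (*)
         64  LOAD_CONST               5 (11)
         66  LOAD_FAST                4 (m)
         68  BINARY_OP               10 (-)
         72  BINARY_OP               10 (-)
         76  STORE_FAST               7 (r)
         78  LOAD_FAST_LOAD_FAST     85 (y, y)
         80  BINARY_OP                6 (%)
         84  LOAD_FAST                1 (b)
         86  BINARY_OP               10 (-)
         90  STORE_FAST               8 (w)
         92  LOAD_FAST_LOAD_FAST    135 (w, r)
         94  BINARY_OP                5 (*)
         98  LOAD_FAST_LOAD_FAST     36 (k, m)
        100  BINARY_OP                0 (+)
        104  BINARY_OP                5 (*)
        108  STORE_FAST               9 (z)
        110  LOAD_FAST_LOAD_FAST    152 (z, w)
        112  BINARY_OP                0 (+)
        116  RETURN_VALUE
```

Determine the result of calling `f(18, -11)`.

LOAD_FAST_LOAD_FAST a,a → push 18,18. Stack: [18, 18]
BINARY_OP + → 18 + 18 = 36. Stack: [36]
LOAD_FAST b → push -11. Stack: [36, -11]
LOAD_CONST → push 6. Stack: [36, -11, 6]
BINARY_OP * → -11 * 6 = -66. Stack: [36, -66]
BINARY_OP + → 36 + -66 = -30. Stack: [-30]
STORE_FAST k → k=-30. Stack: []
LOAD_FAST_LOAD_FAST k,b → push -30,-11. Stack: [-30, -11]
BINARY_OP - → -30 - -11 = -19. Stack: [-19]
STORE_FAST p → p=-19. Stack: []
LOAD_FAST_LOAD_FAST b,b → push -11,-11. Stack: [-11, -11]
BINARY_OP % → -11 % -11 = 0. Stack: [0]
LOAD_CONST → push 5. Stack: [0, 5]
BINARY_OP - → 0 - 5 = -5. Stack: [-5]
STORE_FAST m → m=-5. Stack: []
LOAD_CONST → push 1. Stack: [1]
LOAD_FAST p → push -19. Stack: [1, -19]
BINARY_OP - → 1 - -19 = 20. Stack: [20]
STORE_FAST y → y=20. Stack: []
LOAD_CONST → push 77. Stack: [77]
STORE_FAST s → s=77. Stack: []
LOAD_FAST_LOAD_FAST m,p → push -5,-19. Stack: [-5, -19]
BINARY_OP * → -5 * -19 = 95. Stack: [95]
LOAD_CONST → push 11. Stack: [95, 11]
LOAD_FAST m → push -5. Stack: [95, 11, -5]
BINARY_OP - → 11 - -5 = 16. Stack: [95, 16]
BINARY_OP - → 95 - 16 = 79. Stack: [79]
STORE_FAST r → r=79. Stack: []
LOAD_FAST_LOAD_FAST y,y → push 20,20. Stack: [20, 20]
BINARY_OP % → 20 % 20 = 0. Stack: [0]
LOAD_FAST b → push -11. Stack: [0, -11]
BINARY_OP - → 0 - -11 = 11. Stack: [11]
STORE_FAST w → w=11. Stack: []
LOAD_FAST_LOAD_FAST w,r → push 11,79. Stack: [11, 79]
BINARY_OP * → 11 * 79 = 869. Stack: [869]
LOAD_FAST_LOAD_FAST k,m → push -30,-5. Stack: [869, -30, -5]
BINARY_OP + → -30 + -5 = -35. Stack: [869, -35]
BINARY_OP * → 869 * -35 = -30415. Stack: [-30415]
STORE_FAST z → z=-30415. Stack: []
LOAD_FAST_LOAD_FAST z,w → push -30415,11. Stack: [-30415, 11]
BINARY_OP + → -30415 + 11 = -30404. Stack: [-30404]
RETURN_VALUE → return -30404.

-30404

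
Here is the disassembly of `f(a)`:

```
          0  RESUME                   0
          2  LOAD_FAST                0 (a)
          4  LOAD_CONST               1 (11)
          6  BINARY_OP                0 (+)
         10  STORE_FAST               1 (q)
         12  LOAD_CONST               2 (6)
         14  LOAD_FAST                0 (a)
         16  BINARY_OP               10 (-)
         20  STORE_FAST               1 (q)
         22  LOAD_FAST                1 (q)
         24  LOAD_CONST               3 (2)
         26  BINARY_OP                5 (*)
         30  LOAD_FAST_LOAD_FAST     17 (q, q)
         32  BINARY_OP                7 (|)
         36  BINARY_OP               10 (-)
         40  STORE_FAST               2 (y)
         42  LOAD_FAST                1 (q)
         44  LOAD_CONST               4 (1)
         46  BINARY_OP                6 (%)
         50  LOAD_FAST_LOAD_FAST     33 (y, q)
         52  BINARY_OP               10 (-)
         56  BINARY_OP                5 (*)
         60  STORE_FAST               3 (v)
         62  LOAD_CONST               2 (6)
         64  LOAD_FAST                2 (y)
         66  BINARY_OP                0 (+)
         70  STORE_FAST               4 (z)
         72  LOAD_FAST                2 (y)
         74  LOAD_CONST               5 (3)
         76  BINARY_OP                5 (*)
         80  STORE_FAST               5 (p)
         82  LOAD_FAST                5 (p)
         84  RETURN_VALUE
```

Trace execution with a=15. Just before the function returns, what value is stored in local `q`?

-9

LOAD_FAST a → push 15. Stack: [15]
LOAD_CONST → push 11. Stack: [15, 11]
BINARY_OP + → 15 + 11 = 26. Stack: [26]
STORE_FAST q → q=26. Stack: []
LOAD_CONST → push 6. Stack: [6]
LOAD_FAST a → push 15. Stack: [6, 15]
BINARY_OP - → 6 - 15 = -9. Stack: [-9]
STORE_FAST q → q=-9. Stack: []
LOAD_FAST q → push -9. Stack: [-9]
LOAD_CONST → push 2. Stack: [-9, 2]
BINARY_OP * → -9 * 2 = -18. Stack: [-18]
LOAD_FAST_LOAD_FAST q,q → push -9,-9. Stack: [-18, -9, -9]
BINARY_OP | → -9 | -9 = -9. Stack: [-18, -9]
BINARY_OP - → -18 - -9 = -9. Stack: [-9]
STORE_FAST y → y=-9. Stack: []
LOAD_FAST q → push -9. Stack: [-9]
LOAD_CONST → push 1. Stack: [-9, 1]
BINARY_OP % → -9 % 1 = 0. Stack: [0]
LOAD_FAST_LOAD_FAST y,q → push -9,-9. Stack: [0, -9, -9]
BINARY_OP - → -9 - -9 = 0. Stack: [0, 0]
BINARY_OP * → 0 * 0 = 0. Stack: [0]
STORE_FAST v → v=0. Stack: []
LOAD_CONST → push 6. Stack: [6]
LOAD_FAST y → push -9. Stack: [6, -9]
BINARY_OP + → 6 + -9 = -3. Stack: [-3]
STORE_FAST z → z=-3. Stack: []
LOAD_FAST y → push -9. Stack: [-9]
LOAD_CONST → push 3. Stack: [-9, 3]
BINARY_OP * → -9 * 3 = -27. Stack: [-27]
STORE_FAST p → p=-27. Stack: []
LOAD_FAST p → push -27. Stack: [-27]
RETURN_VALUE → return -27.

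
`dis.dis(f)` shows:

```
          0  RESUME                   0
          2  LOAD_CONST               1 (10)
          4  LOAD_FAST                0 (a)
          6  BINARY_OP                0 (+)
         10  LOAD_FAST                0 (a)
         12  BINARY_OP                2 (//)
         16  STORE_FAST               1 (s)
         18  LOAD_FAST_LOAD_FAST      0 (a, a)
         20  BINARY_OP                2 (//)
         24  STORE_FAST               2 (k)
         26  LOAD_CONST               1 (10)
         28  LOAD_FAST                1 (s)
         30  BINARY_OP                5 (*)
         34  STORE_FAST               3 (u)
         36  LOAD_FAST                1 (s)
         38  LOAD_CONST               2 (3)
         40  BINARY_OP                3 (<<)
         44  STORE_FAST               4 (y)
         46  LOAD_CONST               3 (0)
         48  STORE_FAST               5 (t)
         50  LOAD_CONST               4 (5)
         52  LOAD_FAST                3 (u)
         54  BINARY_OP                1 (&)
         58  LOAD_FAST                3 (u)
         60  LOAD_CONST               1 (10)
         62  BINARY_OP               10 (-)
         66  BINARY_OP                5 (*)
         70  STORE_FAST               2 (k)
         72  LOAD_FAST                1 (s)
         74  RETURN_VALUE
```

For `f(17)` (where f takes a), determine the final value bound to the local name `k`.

LOAD_CONST → push 10. Stack: [10]
LOAD_FAST a → push 17. Stack: [10, 17]
BINARY_OP + → 10 + 17 = 27. Stack: [27]
LOAD_FAST a → push 17. Stack: [27, 17]
BINARY_OP // → 27 // 17 = 1. Stack: [1]
STORE_FAST s → s=1. Stack: []
LOAD_FAST_LOAD_FAST a,a → push 17,17. Stack: [17, 17]
BINARY_OP // → 17 // 17 = 1. Stack: [1]
STORE_FAST k → k=1. Stack: []
LOAD_CONST → push 10. Stack: [10]
LOAD_FAST s → push 1. Stack: [10, 1]
BINARY_OP * → 10 * 1 = 10. Stack: [10]
STORE_FAST u → u=10. Stack: []
LOAD_FAST s → push 1. Stack: [1]
LOAD_CONST → push 3. Stack: [1, 3]
BINARY_OP << → 1 << 3 = 8. Stack: [8]
STORE_FAST y → y=8. Stack: []
LOAD_CONST → push 0. Stack: [0]
STORE_FAST t → t=0. Stack: []
LOAD_CONST → push 5. Stack: [5]
LOAD_FAST u → push 10. Stack: [5, 10]
BINARY_OP & → 5 & 10 = 0. Stack: [0]
LOAD_FAST u → push 10. Stack: [0, 10]
LOAD_CONST → push 10. Stack: [0, 10, 10]
BINARY_OP - → 10 - 10 = 0. Stack: [0, 0]
BINARY_OP * → 0 * 0 = 0. Stack: [0]
STORE_FAST k → k=0. Stack: []
LOAD_FAST s → push 1. Stack: [1]
RETURN_VALUE → return 1.

0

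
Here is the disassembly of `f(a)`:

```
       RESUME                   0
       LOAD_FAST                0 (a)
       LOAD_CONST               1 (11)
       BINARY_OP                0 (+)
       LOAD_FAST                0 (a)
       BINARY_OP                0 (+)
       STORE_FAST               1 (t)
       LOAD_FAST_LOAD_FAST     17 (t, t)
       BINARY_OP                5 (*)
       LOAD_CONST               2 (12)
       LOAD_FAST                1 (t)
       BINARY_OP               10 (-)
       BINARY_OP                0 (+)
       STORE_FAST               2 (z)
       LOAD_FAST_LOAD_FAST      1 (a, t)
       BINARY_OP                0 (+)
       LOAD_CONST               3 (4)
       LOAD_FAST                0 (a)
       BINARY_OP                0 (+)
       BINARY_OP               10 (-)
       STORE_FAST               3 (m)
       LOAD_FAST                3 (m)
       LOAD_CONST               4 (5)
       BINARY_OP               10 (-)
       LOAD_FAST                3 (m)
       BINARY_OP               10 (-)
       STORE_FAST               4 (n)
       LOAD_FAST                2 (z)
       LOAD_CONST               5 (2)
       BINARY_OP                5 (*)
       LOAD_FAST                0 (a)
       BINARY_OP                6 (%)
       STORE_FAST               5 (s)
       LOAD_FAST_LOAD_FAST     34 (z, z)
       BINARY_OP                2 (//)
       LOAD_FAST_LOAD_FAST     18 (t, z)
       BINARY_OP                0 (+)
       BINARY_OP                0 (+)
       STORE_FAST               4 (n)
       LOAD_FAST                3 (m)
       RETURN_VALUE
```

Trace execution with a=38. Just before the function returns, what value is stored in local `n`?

7582

LOAD_FAST a → push 38. Stack: [38]
LOAD_CONST → push 11. Stack: [38, 11]
BINARY_OP + → 38 + 11 = 49. Stack: [49]
LOAD_FAST a → push 38. Stack: [49, 38]
BINARY_OP + → 49 + 38 = 87. Stack: [87]
STORE_FAST t → t=87. Stack: []
LOAD_FAST_LOAD_FAST t,t → push 87,87. Stack: [87, 87]
BINARY_OP * → 87 * 87 = 7569. Stack: [7569]
LOAD_CONST → push 12. Stack: [7569, 12]
LOAD_FAST t → push 87. Stack: [7569, 12, 87]
BINARY_OP - → 12 - 87 = -75. Stack: [7569, -75]
BINARY_OP + → 7569 + -75 = 7494. Stack: [7494]
STORE_FAST z → z=7494. Stack: []
LOAD_FAST_LOAD_FAST a,t → push 38,87. Stack: [38, 87]
BINARY_OP + → 38 + 87 = 125. Stack: [125]
LOAD_CONST → push 4. Stack: [125, 4]
LOAD_FAST a → push 38. Stack: [125, 4, 38]
BINARY_OP + → 4 + 38 = 42. Stack: [125, 42]
BINARY_OP - → 125 - 42 = 83. Stack: [83]
STORE_FAST m → m=83. Stack: []
LOAD_FAST m → push 83. Stack: [83]
LOAD_CONST → push 5. Stack: [83, 5]
BINARY_OP - → 83 - 5 = 78. Stack: [78]
LOAD_FAST m → push 83. Stack: [78, 83]
BINARY_OP - → 78 - 83 = -5. Stack: [-5]
STORE_FAST n → n=-5. Stack: []
LOAD_FAST z → push 7494. Stack: [7494]
LOAD_CONST → push 2. Stack: [7494, 2]
BINARY_OP * → 7494 * 2 = 14988. Stack: [14988]
LOAD_FAST a → push 38. Stack: [14988, 38]
BINARY_OP % → 14988 % 38 = 16. Stack: [16]
STORE_FAST s → s=16. Stack: []
LOAD_FAST_LOAD_FAST z,z → push 7494,7494. Stack: [7494, 7494]
BINARY_OP // → 7494 // 7494 = 1. Stack: [1]
LOAD_FAST_LOAD_FAST t,z → push 87,7494. Stack: [1, 87, 7494]
BINARY_OP + → 87 + 7494 = 7581. Stack: [1, 7581]
BINARY_OP + → 1 + 7581 = 7582. Stack: [7582]
STORE_FAST n → n=7582. Stack: []
LOAD_FAST m → push 83. Stack: [83]
RETURN_VALUE → return 83.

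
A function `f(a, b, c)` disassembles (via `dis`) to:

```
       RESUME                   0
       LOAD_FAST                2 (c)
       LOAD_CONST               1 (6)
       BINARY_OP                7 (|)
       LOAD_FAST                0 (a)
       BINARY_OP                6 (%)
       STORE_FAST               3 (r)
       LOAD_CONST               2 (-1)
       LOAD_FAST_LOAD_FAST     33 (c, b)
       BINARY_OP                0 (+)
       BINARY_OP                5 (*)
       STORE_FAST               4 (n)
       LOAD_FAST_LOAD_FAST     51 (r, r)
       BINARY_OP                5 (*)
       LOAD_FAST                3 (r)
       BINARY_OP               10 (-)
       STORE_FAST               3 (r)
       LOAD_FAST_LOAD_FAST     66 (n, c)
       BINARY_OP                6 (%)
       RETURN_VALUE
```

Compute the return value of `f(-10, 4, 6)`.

LOAD_FAST c → push 6. Stack: [6]
LOAD_CONST → push 6. Stack: [6, 6]
BINARY_OP | → 6 | 6 = 6. Stack: [6]
LOAD_FAST a → push -10. Stack: [6, -10]
BINARY_OP % → 6 % -10 = -4. Stack: [-4]
STORE_FAST r → r=-4. Stack: []
LOAD_CONST → push -1. Stack: [-1]
LOAD_FAST_LOAD_FAST c,b → push 6,4. Stack: [-1, 6, 4]
BINARY_OP + → 6 + 4 = 10. Stack: [-1, 10]
BINARY_OP * → -1 * 10 = -10. Stack: [-10]
STORE_FAST n → n=-10. Stack: []
LOAD_FAST_LOAD_FAST r,r → push -4,-4. Stack: [-4, -4]
BINARY_OP * → -4 * -4 = 16. Stack: [16]
LOAD_FAST r → push -4. Stack: [16, -4]
BINARY_OP - → 16 - -4 = 20. Stack: [20]
STORE_FAST r → r=20. Stack: []
LOAD_FAST_LOAD_FAST n,c → push -10,6. Stack: [-10, 6]
BINARY_OP % → -10 % 6 = 2. Stack: [2]
RETURN_VALUE → return 2.

2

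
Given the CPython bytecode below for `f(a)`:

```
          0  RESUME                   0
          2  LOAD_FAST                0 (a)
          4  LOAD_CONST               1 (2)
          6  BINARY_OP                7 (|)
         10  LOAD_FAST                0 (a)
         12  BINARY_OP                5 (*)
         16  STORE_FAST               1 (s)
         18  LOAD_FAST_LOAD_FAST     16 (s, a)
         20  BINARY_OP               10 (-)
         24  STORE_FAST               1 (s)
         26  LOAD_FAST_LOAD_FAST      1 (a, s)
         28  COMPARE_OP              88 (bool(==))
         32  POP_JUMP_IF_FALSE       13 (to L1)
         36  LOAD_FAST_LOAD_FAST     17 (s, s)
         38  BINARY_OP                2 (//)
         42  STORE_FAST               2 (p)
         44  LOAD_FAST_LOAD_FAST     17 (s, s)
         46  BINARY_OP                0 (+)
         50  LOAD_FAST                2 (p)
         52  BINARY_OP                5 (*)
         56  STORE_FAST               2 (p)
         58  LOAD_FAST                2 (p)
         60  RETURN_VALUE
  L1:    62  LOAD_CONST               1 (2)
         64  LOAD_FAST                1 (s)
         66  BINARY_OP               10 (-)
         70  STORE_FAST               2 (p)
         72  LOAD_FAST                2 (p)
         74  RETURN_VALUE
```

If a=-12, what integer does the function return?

-130

LOAD_FAST a → push -12. Stack: [-12]
LOAD_CONST → push 2. Stack: [-12, 2]
BINARY_OP | → -12 | 2 = -10. Stack: [-10]
LOAD_FAST a → push -12. Stack: [-10, -12]
BINARY_OP * → -10 * -12 = 120. Stack: [120]
STORE_FAST s → s=120. Stack: []
LOAD_FAST_LOAD_FAST s,a → push 120,-12. Stack: [120, -12]
BINARY_OP - → 120 - -12 = 132. Stack: [132]
STORE_FAST s → s=132. Stack: []
LOAD_FAST_LOAD_FAST a,s → push -12,132. Stack: [-12, 132]
COMPARE_OP bool(==) → -12 vs 132 = False. Stack: [False]
POP_JUMP_IF_FALSE → pop False; jump. Stack: []
LOAD_CONST → push 2. Stack: [2]
LOAD_FAST s → push 132. Stack: [2, 132]
BINARY_OP - → 2 - 132 = -130. Stack: [-130]
STORE_FAST p → p=-130. Stack: []
LOAD_FAST p → push -130. Stack: [-130]
RETURN_VALUE → return -130.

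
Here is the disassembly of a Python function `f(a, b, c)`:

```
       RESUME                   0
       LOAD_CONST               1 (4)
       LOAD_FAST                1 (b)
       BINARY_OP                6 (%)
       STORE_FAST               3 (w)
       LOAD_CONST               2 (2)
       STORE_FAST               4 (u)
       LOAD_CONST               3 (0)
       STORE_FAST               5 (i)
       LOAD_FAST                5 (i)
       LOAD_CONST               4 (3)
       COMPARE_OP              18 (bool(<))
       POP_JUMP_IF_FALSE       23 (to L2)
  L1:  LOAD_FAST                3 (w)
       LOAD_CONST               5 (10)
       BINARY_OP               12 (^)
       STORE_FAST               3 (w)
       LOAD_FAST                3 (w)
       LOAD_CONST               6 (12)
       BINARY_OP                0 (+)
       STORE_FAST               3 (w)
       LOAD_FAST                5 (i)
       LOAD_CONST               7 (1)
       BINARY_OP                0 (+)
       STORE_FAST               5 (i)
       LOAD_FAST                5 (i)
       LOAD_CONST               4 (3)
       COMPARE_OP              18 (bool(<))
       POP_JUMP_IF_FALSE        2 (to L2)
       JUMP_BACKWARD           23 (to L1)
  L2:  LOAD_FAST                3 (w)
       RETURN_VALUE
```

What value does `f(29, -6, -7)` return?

LOAD_CONST → push 4. Stack: [4]
LOAD_FAST b → push -6. Stack: [4, -6]
BINARY_OP % → 4 % -6 = -2. Stack: [-2]
STORE_FAST w → w=-2. Stack: []
LOAD_CONST → push 2. Stack: [2]
STORE_FAST u → u=2. Stack: []
LOAD_CONST → push 0. Stack: [0]
STORE_FAST i → i=0. Stack: []
LOAD_FAST i → push 0. Stack: [0]
LOAD_CONST → push 3. Stack: [0, 3]
COMPARE_OP bool(<) → 0 vs 3 = True. Stack: [True]
POP_JUMP_IF_FALSE → pop True; no jump. Stack: []
LOAD_FAST w → push -2. Stack: [-2]
LOAD_CONST → push 10. Stack: [-2, 10]
BINARY_OP ^ → -2 ^ 10 = -12. Stack: [-12]
STORE_FAST w → w=-12. Stack: []
LOAD_FAST w → push -12. Stack: [-12]
LOAD_CONST → push 12. Stack: [-12, 12]
BINARY_OP + → -12 + 12 = 0. Stack: [0]
STORE_FAST w → w=0. Stack: []
LOAD_FAST i → push 0. Stack: [0]
LOAD_CONST → push 1. Stack: [0, 1]
BINARY_OP + → 0 + 1 = 1. Stack: [1]
STORE_FAST i → i=1. Stack: []
LOAD_FAST i → push 1. Stack: [1]
LOAD_CONST → push 3. Stack: [1, 3]
COMPARE_OP bool(<) → 1 vs 3 = True. Stack: [True]
POP_JUMP_IF_FALSE → pop True; no jump. Stack: []
LOAD_FAST w → push 0. Stack: [0]
LOAD_CONST → push 10. Stack: [0, 10]
BINARY_OP ^ → 0 ^ 10 = 10. Stack: [10]
STORE_FAST w → w=10. Stack: []
LOAD_FAST w → push 10. Stack: [10]
LOAD_CONST → push 12. Stack: [10, 12]
BINARY_OP + → 10 + 12 = 22. Stack: [22]
STORE_FAST w → w=22. Stack: []
LOAD_FAST i → push 1. Stack: [1]
LOAD_CONST → push 1. Stack: [1, 1]
BINARY_OP + → 1 + 1 = 2. Stack: [2]
STORE_FAST i → i=2. Stack: []
LOAD_FAST i → push 2. Stack: [2]
LOAD_CONST → push 3. Stack: [2, 3]
COMPARE_OP bool(<) → 2 vs 3 = True. Stack: [True]
POP_JUMP_IF_FALSE → pop True; no jump. Stack: []
LOAD_FAST w → push 22. Stack: [22]
LOAD_CONST → push 10. Stack: [22, 10]
BINARY_OP ^ → 22 ^ 10 = 28. Stack: [28]
STORE_FAST w → w=28. Stack: []
LOAD_FAST w → push 28. Stack: [28]
LOAD_CONST → push 12. Stack: [28, 12]
BINARY_OP + → 28 + 12 = 40. Stack: [40]
STORE_FAST w → w=40. Stack: []
LOAD_FAST i → push 2. Stack: [2]
LOAD_CONST → push 1. Stack: [2, 1]
BINARY_OP + → 2 + 1 = 3. Stack: [3]
STORE_FAST i → i=3. Stack: []
LOAD_FAST i → push 3. Stack: [3]
LOAD_CONST → push 3. Stack: [3, 3]
COMPARE_OP bool(<) → 3 vs 3 = False. Stack: [False]
POP_JUMP_IF_FALSE → pop False; jump. Stack: []
LOAD_FAST w → push 40. Stack: [40]
RETURN_VALUE → return 40.

40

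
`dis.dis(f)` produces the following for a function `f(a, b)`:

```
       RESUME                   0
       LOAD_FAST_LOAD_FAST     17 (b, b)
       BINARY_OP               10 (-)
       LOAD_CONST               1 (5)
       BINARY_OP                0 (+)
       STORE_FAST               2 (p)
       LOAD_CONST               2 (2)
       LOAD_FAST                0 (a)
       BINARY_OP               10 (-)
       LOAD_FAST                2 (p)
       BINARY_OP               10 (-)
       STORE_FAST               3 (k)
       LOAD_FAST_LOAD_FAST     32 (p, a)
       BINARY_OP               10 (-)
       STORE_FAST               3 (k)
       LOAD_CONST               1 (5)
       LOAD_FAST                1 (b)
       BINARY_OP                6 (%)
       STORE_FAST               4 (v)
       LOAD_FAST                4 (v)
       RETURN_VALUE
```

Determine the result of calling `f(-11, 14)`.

5

LOAD_FAST_LOAD_FAST b,b → push 14,14. Stack: [14, 14]
BINARY_OP - → 14 - 14 = 0. Stack: [0]
LOAD_CONST → push 5. Stack: [0, 5]
BINARY_OP + → 0 + 5 = 5. Stack: [5]
STORE_FAST p → p=5. Stack: []
LOAD_CONST → push 2. Stack: [2]
LOAD_FAST a → push -11. Stack: [2, -11]
BINARY_OP - → 2 - -11 = 13. Stack: [13]
LOAD_FAST p → push 5. Stack: [13, 5]
BINARY_OP - → 13 - 5 = 8. Stack: [8]
STORE_FAST k → k=8. Stack: []
LOAD_FAST_LOAD_FAST p,a → push 5,-11. Stack: [5, -11]
BINARY_OP - → 5 - -11 = 16. Stack: [16]
STORE_FAST k → k=16. Stack: []
LOAD_CONST → push 5. Stack: [5]
LOAD_FAST b → push 14. Stack: [5, 14]
BINARY_OP % → 5 % 14 = 5. Stack: [5]
STORE_FAST v → v=5. Stack: []
LOAD_FAST v → push 5. Stack: [5]
RETURN_VALUE → return 5.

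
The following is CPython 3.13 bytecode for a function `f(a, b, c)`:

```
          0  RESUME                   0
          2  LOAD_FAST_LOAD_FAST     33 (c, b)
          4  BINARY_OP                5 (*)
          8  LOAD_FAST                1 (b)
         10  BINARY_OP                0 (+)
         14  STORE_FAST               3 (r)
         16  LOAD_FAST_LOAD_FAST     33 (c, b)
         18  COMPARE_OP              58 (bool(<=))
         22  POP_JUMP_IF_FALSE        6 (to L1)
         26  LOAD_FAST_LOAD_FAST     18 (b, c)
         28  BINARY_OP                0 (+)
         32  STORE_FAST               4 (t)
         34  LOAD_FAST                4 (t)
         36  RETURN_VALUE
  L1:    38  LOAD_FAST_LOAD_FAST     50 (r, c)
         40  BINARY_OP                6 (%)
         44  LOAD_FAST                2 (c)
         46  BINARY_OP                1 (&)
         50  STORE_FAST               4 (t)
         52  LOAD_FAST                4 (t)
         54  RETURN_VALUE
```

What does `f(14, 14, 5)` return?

LOAD_FAST_LOAD_FAST c,b → push 5,14. Stack: [5, 14]
BINARY_OP * → 5 * 14 = 70. Stack: [70]
LOAD_FAST b → push 14. Stack: [70, 14]
BINARY_OP + → 70 + 14 = 84. Stack: [84]
STORE_FAST r → r=84. Stack: []
LOAD_FAST_LOAD_FAST c,b → push 5,14. Stack: [5, 14]
COMPARE_OP bool(<=) → 5 vs 14 = True. Stack: [True]
POP_JUMP_IF_FALSE → pop True; no jump. Stack: []
LOAD_FAST_LOAD_FAST b,c → push 14,5. Stack: [14, 5]
BINARY_OP + → 14 + 5 = 19. Stack: [19]
STORE_FAST t → t=19. Stack: []
LOAD_FAST t → push 19. Stack: [19]
RETURN_VALUE → return 19.

19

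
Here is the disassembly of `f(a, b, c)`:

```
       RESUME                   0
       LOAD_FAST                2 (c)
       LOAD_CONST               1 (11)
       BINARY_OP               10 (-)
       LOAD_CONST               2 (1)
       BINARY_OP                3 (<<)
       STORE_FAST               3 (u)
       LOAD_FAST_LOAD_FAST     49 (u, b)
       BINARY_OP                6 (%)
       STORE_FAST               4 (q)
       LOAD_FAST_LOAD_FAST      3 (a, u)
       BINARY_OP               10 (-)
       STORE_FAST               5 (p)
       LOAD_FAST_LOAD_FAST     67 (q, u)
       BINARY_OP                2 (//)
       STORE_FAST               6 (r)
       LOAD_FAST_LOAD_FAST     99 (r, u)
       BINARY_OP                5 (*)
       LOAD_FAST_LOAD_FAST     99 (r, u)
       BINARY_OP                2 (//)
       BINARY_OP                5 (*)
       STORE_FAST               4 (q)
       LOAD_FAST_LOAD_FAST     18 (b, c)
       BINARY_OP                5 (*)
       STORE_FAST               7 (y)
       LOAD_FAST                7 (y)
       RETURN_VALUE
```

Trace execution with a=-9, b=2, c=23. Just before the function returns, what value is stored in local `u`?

LOAD_FAST c → push 23. Stack: [23]
LOAD_CONST → push 11. Stack: [23, 11]
BINARY_OP - → 23 - 11 = 12. Stack: [12]
LOAD_CONST → push 1. Stack: [12, 1]
BINARY_OP << → 12 << 1 = 24. Stack: [24]
STORE_FAST u → u=24. Stack: []
LOAD_FAST_LOAD_FAST u,b → push 24,2. Stack: [24, 2]
BINARY_OP % → 24 % 2 = 0. Stack: [0]
STORE_FAST q → q=0. Stack: []
LOAD_FAST_LOAD_FAST a,u → push -9,24. Stack: [-9, 24]
BINARY_OP - → -9 - 24 = -33. Stack: [-33]
STORE_FAST p → p=-33. Stack: []
LOAD_FAST_LOAD_FAST q,u → push 0,24. Stack: [0, 24]
BINARY_OP // → 0 // 24 = 0. Stack: [0]
STORE_FAST r → r=0. Stack: []
LOAD_FAST_LOAD_FAST r,u → push 0,24. Stack: [0, 24]
BINARY_OP * → 0 * 24 = 0. Stack: [0]
LOAD_FAST_LOAD_FAST r,u → push 0,24. Stack: [0, 0, 24]
BINARY_OP // → 0 // 24 = 0. Stack: [0, 0]
BINARY_OP * → 0 * 0 = 0. Stack: [0]
STORE_FAST q → q=0. Stack: []
LOAD_FAST_LOAD_FAST b,c → push 2,23. Stack: [2, 23]
BINARY_OP * → 2 * 23 = 46. Stack: [46]
STORE_FAST y → y=46. Stack: []
LOAD_FAST y → push 46. Stack: [46]
RETURN_VALUE → return 46.

24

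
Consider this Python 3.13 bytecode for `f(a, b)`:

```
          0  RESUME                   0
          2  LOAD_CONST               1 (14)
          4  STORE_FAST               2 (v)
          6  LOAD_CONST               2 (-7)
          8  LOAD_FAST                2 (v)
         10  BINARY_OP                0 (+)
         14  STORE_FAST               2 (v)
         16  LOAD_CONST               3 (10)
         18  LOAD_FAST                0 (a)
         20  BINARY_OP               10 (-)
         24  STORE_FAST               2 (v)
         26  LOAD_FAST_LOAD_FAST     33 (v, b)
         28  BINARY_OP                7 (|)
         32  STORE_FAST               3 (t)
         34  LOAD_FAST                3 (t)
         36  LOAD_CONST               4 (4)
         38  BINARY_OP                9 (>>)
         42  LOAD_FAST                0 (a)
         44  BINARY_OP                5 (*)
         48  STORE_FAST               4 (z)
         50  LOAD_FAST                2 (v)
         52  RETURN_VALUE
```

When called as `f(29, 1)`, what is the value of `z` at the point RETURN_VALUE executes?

-58

LOAD_CONST → push 14. Stack: [14]
STORE_FAST v → v=14. Stack: []
LOAD_CONST → push -7. Stack: [-7]
LOAD_FAST v → push 14. Stack: [-7, 14]
BINARY_OP + → -7 + 14 = 7. Stack: [7]
STORE_FAST v → v=7. Stack: []
LOAD_CONST → push 10. Stack: [10]
LOAD_FAST a → push 29. Stack: [10, 29]
BINARY_OP - → 10 - 29 = -19. Stack: [-19]
STORE_FAST v → v=-19. Stack: []
LOAD_FAST_LOAD_FAST v,b → push -19,1. Stack: [-19, 1]
BINARY_OP | → -19 | 1 = -19. Stack: [-19]
STORE_FAST t → t=-19. Stack: []
LOAD_FAST t → push -19. Stack: [-19]
LOAD_CONST → push 4. Stack: [-19, 4]
BINARY_OP >> → -19 >> 4 = -2. Stack: [-2]
LOAD_FAST a → push 29. Stack: [-2, 29]
BINARY_OP * → -2 * 29 = -58. Stack: [-58]
STORE_FAST z → z=-58. Stack: []
LOAD_FAST v → push -19. Stack: [-19]
RETURN_VALUE → return -19.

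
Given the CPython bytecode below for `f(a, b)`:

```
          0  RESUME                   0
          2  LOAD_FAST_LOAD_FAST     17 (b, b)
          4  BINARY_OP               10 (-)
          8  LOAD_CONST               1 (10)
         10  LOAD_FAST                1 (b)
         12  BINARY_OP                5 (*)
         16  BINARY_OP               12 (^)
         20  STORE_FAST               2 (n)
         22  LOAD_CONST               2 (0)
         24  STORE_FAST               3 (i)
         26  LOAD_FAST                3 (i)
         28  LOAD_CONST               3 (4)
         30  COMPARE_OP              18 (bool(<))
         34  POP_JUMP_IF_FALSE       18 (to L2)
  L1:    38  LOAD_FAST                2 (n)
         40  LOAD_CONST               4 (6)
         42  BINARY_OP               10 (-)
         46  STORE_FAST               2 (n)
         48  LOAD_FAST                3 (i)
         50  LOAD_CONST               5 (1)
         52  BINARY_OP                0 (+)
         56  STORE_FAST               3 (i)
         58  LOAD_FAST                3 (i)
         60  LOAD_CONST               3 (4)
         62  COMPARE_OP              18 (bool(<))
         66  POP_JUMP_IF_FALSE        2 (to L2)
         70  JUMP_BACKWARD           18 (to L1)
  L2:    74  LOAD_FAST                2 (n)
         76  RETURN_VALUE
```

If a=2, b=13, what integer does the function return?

106

LOAD_FAST_LOAD_FAST b,b → push 13,13. Stack: [13, 13]
BINARY_OP - → 13 - 13 = 0. Stack: [0]
LOAD_CONST → push 10. Stack: [0, 10]
LOAD_FAST b → push 13. Stack: [0, 10, 13]
BINARY_OP * → 10 * 13 = 130. Stack: [0, 130]
BINARY_OP ^ → 0 ^ 130 = 130. Stack: [130]
STORE_FAST n → n=130. Stack: []
LOAD_CONST → push 0. Stack: [0]
STORE_FAST i → i=0. Stack: []
LOAD_FAST i → push 0. Stack: [0]
LOAD_CONST → push 4. Stack: [0, 4]
COMPARE_OP bool(<) → 0 vs 4 = True. Stack: [True]
POP_JUMP_IF_FALSE → pop True; no jump. Stack: []
LOAD_FAST n → push 130. Stack: [130]
LOAD_CONST → push 6. Stack: [130, 6]
BINARY_OP - → 130 - 6 = 124. Stack: [124]
STORE_FAST n → n=124. Stack: []
LOAD_FAST i → push 0. Stack: [0]
LOAD_CONST → push 1. Stack: [0, 1]
BINARY_OP + → 0 + 1 = 1. Stack: [1]
STORE_FAST i → i=1. Stack: []
LOAD_FAST i → push 1. Stack: [1]
LOAD_CONST → push 4. Stack: [1, 4]
COMPARE_OP bool(<) → 1 vs 4 = True. Stack: [True]
POP_JUMP_IF_FALSE → pop True; no jump. Stack: []
LOAD_FAST n → push 124. Stack: [124]
LOAD_CONST → push 6. Stack: [124, 6]
BINARY_OP - → 124 - 6 = 118. Stack: [118]
STORE_FAST n → n=118. Stack: []
LOAD_FAST i → push 1. Stack: [1]
LOAD_CONST → push 1. Stack: [1, 1]
BINARY_OP + → 1 + 1 = 2. Stack: [2]
STORE_FAST i → i=2. Stack: []
LOAD_FAST i → push 2. Stack: [2]
LOAD_CONST → push 4. Stack: [2, 4]
COMPARE_OP bool(<) → 2 vs 4 = True. Stack: [True]
POP_JUMP_IF_FALSE → pop True; no jump. Stack: []
LOAD_FAST n → push 118. Stack: [118]
LOAD_CONST → push 6. Stack: [118, 6]
BINARY_OP - → 118 - 6 = 112. Stack: [112]
STORE_FAST n → n=112. Stack: []
LOAD_FAST i → push 2. Stack: [2]
LOAD_CONST → push 1. Stack: [2, 1]
BINARY_OP + → 2 + 1 = 3. Stack: [3]
STORE_FAST i → i=3. Stack: []
LOAD_FAST i → push 3. Stack: [3]
LOAD_CONST → push 4. Stack: [3, 4]
COMPARE_OP bool(<) → 3 vs 4 = True. Stack: [True]
POP_JUMP_IF_FALSE → pop True; no jump. Stack: []
LOAD_FAST n → push 112. Stack: [112]
LOAD_CONST → push 6. Stack: [112, 6]
BINARY_OP - → 112 - 6 = 106. Stack: [106]
STORE_FAST n → n=106. Stack: []
LOAD_FAST i → push 3. Stack: [3]
LOAD_CONST → push 1. Stack: [3, 1]
BINARY_OP + → 3 + 1 = 4. Stack: [4]
STORE_FAST i → i=4. Stack: []
LOAD_FAST i → push 4. Stack: [4]
LOAD_CONST → push 4. Stack: [4, 4]
COMPARE_OP bool(<) → 4 vs 4 = False. Stack: [False]
POP_JUMP_IF_FALSE → pop False; jump. Stack: []
LOAD_FAST n → push 106. Stack: [106]
RETURN_VALUE → return 106.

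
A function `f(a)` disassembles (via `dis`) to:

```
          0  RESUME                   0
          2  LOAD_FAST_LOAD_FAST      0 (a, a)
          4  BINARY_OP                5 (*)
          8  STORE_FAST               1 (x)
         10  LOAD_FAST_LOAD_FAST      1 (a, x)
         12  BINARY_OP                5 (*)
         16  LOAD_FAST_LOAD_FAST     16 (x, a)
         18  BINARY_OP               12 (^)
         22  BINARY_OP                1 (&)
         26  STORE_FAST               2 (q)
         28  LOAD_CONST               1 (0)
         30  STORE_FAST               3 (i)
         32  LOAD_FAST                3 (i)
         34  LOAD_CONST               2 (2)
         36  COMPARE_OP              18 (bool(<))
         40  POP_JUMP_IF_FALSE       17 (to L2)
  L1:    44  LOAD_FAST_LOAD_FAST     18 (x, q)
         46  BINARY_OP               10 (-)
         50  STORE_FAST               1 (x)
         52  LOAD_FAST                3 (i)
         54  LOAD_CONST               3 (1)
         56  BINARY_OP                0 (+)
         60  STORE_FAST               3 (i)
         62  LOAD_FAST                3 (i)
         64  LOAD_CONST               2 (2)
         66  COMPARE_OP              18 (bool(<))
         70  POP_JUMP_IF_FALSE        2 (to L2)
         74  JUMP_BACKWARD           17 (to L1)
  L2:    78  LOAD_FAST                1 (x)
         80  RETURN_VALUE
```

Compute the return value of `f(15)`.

LOAD_FAST_LOAD_FAST a,a → push 15,15. Stack: [15, 15]
BINARY_OP * → 15 * 15 = 225. Stack: [225]
STORE_FAST x → x=225. Stack: []
LOAD_FAST_LOAD_FAST a,x → push 15,225. Stack: [15, 225]
BINARY_OP * → 15 * 225 = 3375. Stack: [3375]
LOAD_FAST_LOAD_FAST x,a → push 225,15. Stack: [3375, 225, 15]
BINARY_OP ^ → 225 ^ 15 = 238. Stack: [3375, 238]
BINARY_OP & → 3375 & 238 = 46. Stack: [46]
STORE_FAST q → q=46. Stack: []
LOAD_CONST → push 0. Stack: [0]
STORE_FAST i → i=0. Stack: []
LOAD_FAST i → push 0. Stack: [0]
LOAD_CONST → push 2. Stack: [0, 2]
COMPARE_OP bool(<) → 0 vs 2 = True. Stack: [True]
POP_JUMP_IF_FALSE → pop True; no jump. Stack: []
LOAD_FAST_LOAD_FAST x,q → push 225,46. Stack: [225, 46]
BINARY_OP - → 225 - 46 = 179. Stack: [179]
STORE_FAST x → x=179. Stack: []
LOAD_FAST i → push 0. Stack: [0]
LOAD_CONST → push 1. Stack: [0, 1]
BINARY_OP + → 0 + 1 = 1. Stack: [1]
STORE_FAST i → i=1. Stack: []
LOAD_FAST i → push 1. Stack: [1]
LOAD_CONST → push 2. Stack: [1, 2]
COMPARE_OP bool(<) → 1 vs 2 = True. Stack: [True]
POP_JUMP_IF_FALSE → pop True; no jump. Stack: []
LOAD_FAST_LOAD_FAST x,q → push 179,46. Stack: [179, 46]
BINARY_OP - → 179 - 46 = 133. Stack: [133]
STORE_FAST x → x=133. Stack: []
LOAD_FAST i → push 1. Stack: [1]
LOAD_CONST → push 1. Stack: [1, 1]
BINARY_OP + → 1 + 1 = 2. Stack: [2]
STORE_FAST i → i=2. Stack: []
LOAD_FAST i → push 2. Stack: [2]
LOAD_CONST → push 2. Stack: [2, 2]
COMPARE_OP bool(<) → 2 vs 2 = False. Stack: [False]
POP_JUMP_IF_FALSE → pop False; jump. Stack: []
LOAD_FAST x → push 133. Stack: [133]
RETURN_VALUE → return 133.

133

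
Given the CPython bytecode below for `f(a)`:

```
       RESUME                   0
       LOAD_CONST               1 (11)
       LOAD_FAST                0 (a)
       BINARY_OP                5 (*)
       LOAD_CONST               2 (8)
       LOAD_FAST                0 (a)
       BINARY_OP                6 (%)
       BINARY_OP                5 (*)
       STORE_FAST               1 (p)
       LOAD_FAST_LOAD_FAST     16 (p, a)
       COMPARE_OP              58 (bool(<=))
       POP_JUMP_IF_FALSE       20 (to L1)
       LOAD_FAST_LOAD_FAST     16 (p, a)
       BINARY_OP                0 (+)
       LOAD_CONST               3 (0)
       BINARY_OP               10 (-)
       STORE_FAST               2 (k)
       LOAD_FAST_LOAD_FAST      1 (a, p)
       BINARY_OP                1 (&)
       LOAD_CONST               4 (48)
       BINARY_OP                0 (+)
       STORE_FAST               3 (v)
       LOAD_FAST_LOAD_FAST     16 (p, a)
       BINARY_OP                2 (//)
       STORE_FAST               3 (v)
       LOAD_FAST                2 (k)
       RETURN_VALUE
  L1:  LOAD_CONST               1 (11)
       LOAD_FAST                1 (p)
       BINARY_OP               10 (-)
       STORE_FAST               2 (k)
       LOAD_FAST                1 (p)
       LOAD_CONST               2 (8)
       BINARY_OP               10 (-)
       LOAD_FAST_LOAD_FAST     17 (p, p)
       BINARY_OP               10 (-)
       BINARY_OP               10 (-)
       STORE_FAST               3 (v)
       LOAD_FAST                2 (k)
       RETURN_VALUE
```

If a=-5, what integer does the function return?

LOAD_CONST → push 11. Stack: [11]
LOAD_FAST a → push -5. Stack: [11, -5]
BINARY_OP * → 11 * -5 = -55. Stack: [-55]
LOAD_CONST → push 8. Stack: [-55, 8]
LOAD_FAST a → push -5. Stack: [-55, 8, -5]
BINARY_OP % → 8 % -5 = -2. Stack: [-55, -2]
BINARY_OP * → -55 * -2 = 110. Stack: [110]
STORE_FAST p → p=110. Stack: []
LOAD_FAST_LOAD_FAST p,a → push 110,-5. Stack: [110, -5]
COMPARE_OP bool(<=) → 110 vs -5 = False. Stack: [False]
POP_JUMP_IF_FALSE → pop False; jump. Stack: []
LOAD_CONST → push 11. Stack: [11]
LOAD_FAST p → push 110. Stack: [11, 110]
BINARY_OP - → 11 - 110 = -99. Stack: [-99]
STORE_FAST k → k=-99. Stack: []
LOAD_FAST p → push 110. Stack: [110]
LOAD_CONST → push 8. Stack: [110, 8]
BINARY_OP - → 110 - 8 = 102. Stack: [102]
LOAD_FAST_LOAD_FAST p,p → push 110,110. Stack: [102, 110, 110]
BINARY_OP - → 110 - 110 = 0. Stack: [102, 0]
BINARY_OP - → 102 - 0 = 102. Stack: [102]
STORE_FAST v → v=102. Stack: []
LOAD_FAST k → push -99. Stack: [-99]
RETURN_VALUE → return -99.

-99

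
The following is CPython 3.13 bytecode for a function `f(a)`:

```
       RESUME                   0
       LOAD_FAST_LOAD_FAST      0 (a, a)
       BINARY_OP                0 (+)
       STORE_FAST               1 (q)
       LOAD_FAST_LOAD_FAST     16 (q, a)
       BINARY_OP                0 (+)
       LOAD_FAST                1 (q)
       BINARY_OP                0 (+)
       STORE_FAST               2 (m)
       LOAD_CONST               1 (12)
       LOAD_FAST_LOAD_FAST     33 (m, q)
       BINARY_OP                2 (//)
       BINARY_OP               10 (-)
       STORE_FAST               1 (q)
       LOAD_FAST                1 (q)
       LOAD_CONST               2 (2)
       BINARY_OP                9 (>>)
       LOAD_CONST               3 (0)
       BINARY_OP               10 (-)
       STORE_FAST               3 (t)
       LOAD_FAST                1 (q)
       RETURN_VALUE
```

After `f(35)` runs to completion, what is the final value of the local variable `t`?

LOAD_FAST_LOAD_FAST a,a → push 35,35. Stack: [35, 35]
BINARY_OP + → 35 + 35 = 70. Stack: [70]
STORE_FAST q → q=70. Stack: []
LOAD_FAST_LOAD_FAST q,a → push 70,35. Stack: [70, 35]
BINARY_OP + → 70 + 35 = 105. Stack: [105]
LOAD_FAST q → push 70. Stack: [105, 70]
BINARY_OP + → 105 + 70 = 175. Stack: [175]
STORE_FAST m → m=175. Stack: []
LOAD_CONST → push 12. Stack: [12]
LOAD_FAST_LOAD_FAST m,q → push 175,70. Stack: [12, 175, 70]
BINARY_OP // → 175 // 70 = 2. Stack: [12, 2]
BINARY_OP - → 12 - 2 = 10. Stack: [10]
STORE_FAST q → q=10. Stack: []
LOAD_FAST q → push 10. Stack: [10]
LOAD_CONST → push 2. Stack: [10, 2]
BINARY_OP >> → 10 >> 2 = 2. Stack: [2]
LOAD_CONST → push 0. Stack: [2, 0]
BINARY_OP - → 2 - 0 = 2. Stack: [2]
STORE_FAST t → t=2. Stack: []
LOAD_FAST q → push 10. Stack: [10]
RETURN_VALUE → return 10.

2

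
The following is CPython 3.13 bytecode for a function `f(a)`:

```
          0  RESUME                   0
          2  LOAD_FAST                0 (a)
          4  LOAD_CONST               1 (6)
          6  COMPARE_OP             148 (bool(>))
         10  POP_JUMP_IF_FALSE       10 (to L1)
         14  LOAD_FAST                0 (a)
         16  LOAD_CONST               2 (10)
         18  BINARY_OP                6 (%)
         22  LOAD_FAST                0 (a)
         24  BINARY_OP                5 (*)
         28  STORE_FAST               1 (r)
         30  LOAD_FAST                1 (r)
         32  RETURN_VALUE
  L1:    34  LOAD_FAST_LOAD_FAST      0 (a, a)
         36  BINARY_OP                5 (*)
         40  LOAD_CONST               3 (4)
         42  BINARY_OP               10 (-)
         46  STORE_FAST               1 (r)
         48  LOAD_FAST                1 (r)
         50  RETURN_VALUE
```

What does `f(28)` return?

224

LOAD_FAST a → push 28. Stack: [28]
LOAD_CONST → push 6. Stack: [28, 6]
COMPARE_OP bool(>) → 28 vs 6 = True. Stack: [True]
POP_JUMP_IF_FALSE → pop True; no jump. Stack: []
LOAD_FAST a → push 28. Stack: [28]
LOAD_CONST → push 10. Stack: [28, 10]
BINARY_OP % → 28 % 10 = 8. Stack: [8]
LOAD_FAST a → push 28. Stack: [8, 28]
BINARY_OP * → 8 * 28 = 224. Stack: [224]
STORE_FAST r → r=224. Stack: []
LOAD_FAST r → push 224. Stack: [224]
RETURN_VALUE → return 224.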